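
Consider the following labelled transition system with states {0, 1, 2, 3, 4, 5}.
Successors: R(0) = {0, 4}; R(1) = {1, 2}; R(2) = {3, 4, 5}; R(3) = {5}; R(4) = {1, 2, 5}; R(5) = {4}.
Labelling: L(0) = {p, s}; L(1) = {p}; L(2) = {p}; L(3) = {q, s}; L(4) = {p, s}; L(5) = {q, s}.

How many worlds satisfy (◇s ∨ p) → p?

Let φ = (◇s ∨ p) → p. Evaluate φ at each world:
  0 (successors {0, 4}): φ is true.
  1 (successors {1, 2}): φ is true.
  2 (successors {3, 4, 5}): φ is true.
  3 (successors {5}): φ is false.
  4 (successors {1, 2, 5}): φ is true.
  5 (successors {4}): φ is false.
For instance, at 5:
  At 5: ◇s ∨ p is true, p is false, so (◇s ∨ p) → p is false.
    At 5: ◇s is true, p is false, so ◇s ∨ p is true.
      At 5: ◇s requires s at some successor in {4}.
        s holds at 4, so ◇s is true at 5.
Satisfying worlds: {0, 1, 2, 4}

4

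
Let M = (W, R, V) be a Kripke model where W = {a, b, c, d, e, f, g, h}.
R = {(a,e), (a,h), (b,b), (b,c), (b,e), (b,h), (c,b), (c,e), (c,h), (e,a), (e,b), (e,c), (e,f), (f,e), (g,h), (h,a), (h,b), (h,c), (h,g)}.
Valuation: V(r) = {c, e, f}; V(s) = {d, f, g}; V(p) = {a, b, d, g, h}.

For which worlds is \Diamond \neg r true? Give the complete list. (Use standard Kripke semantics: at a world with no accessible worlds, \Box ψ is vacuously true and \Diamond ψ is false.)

a, b, c, e, g, h

Let φ = \Diamond \neg r. Evaluate φ at each world:
  a (successors {e, h}): φ is true.
  b (successors {b, c, e, h}): φ is true.
  c (successors {b, e, h}): φ is true.
  d (successors ∅): φ is false.
  e (successors {a, b, c, f}): φ is true.
  f (successors {e}): φ is false.
  g (successors {h}): φ is true.
  h (successors {a, b, c, g}): φ is true.
For instance, at f:
  At f: \Diamond \neg r requires \neg r at some successor in {e}.
    At e: \neg r is false.
  So \Diamond \neg r is false at f.
Satisfying worlds: {a, b, c, e, g, h}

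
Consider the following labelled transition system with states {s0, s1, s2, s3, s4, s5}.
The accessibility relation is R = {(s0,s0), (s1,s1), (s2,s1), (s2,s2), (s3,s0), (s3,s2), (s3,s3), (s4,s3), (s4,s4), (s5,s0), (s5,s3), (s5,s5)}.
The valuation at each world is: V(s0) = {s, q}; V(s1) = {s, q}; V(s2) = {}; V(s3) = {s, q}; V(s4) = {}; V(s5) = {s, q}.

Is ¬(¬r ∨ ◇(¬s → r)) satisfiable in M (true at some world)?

Let φ = ¬(¬r ∨ ◇(¬s → r)). Evaluate φ at each world:
  s0 (successors {s0}): φ is false.
  s1 (successors {s1}): φ is false.
  s2 (successors {s1, s2}): φ is false.
  s3 (successors {s0, s2, s3}): φ is false.
  s4 (successors {s3, s4}): φ is false.
  s5 (successors {s0, s3, s5}): φ is false.
For instance, at s4:
  At s4: ¬r ∨ ◇(¬s → r) is true, so ¬(¬r ∨ ◇(¬s → r)) is false.
    At s4: ¬r is true, ◇(¬s → r) is true, so ¬r ∨ ◇(¬s → r) is true.
      At s4: ◇(¬s → r) requires ¬s → r at some successor in {s3, s4}.
        ¬s → r holds at s3, so ◇(¬s → r) is true at s4.

No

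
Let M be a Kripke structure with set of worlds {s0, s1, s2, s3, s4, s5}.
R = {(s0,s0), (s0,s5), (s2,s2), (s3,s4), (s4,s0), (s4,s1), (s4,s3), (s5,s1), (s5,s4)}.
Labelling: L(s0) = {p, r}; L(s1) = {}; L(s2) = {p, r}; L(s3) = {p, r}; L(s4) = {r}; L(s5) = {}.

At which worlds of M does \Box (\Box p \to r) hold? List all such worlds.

Recall that \Box ψ holds at a world iff ψ holds at every accessible world, and \Diamond ψ holds iff ψ holds at some accessible world.
Let φ = \Box (\Box p \to r). Evaluate φ at each world:
  s0 (successors {s0, s5}): φ is true.
  s1 (successors ∅): φ is true.
  s2 (successors {s2}): φ is true.
  s3 (successors {s4}): φ is true.
  s4 (successors {s0, s1, s3}): φ is false.
  s5 (successors {s1, s4}): φ is false.
For instance, at s5:
  At s5: \Box (\Box p \to r) requires \Box p \to r at every successor {s1, s4}.
    \Box p \to r fails at s1, so \Box (\Box p \to r) is false at s5.
      At s1: \Box p is true, r is false, so \Box p \to r is false.
Satisfying worlds: {s0, s1, s2, s3}

s0, s1, s2, s3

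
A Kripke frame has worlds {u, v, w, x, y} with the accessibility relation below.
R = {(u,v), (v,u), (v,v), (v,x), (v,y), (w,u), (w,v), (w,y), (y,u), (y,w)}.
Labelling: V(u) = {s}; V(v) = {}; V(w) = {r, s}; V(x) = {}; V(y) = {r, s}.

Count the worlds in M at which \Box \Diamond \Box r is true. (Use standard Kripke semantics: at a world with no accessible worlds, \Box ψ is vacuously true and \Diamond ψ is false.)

2

Let φ = \Box \Diamond \Box r. Evaluate φ at each world:
  u (successors {v}): φ is true.
  v (successors {u, v, x, y}): φ is false.
  w (successors {u, v, y}): φ is false.
  x (successors ∅): φ is true.
  y (successors {u, w}): φ is false.
For instance, at w:
  At w: \Box \Diamond \Box r requires \Diamond \Box r at every successor {u, v, y}.
    \Diamond \Box r fails at u, so \Box \Diamond \Box r is false at w.
      At u: \Diamond \Box r requires \Box r at some successor in {v}.
        At v: \Box r is false.
      So \Diamond \Box r is false at u.
Satisfying worlds: {u, x}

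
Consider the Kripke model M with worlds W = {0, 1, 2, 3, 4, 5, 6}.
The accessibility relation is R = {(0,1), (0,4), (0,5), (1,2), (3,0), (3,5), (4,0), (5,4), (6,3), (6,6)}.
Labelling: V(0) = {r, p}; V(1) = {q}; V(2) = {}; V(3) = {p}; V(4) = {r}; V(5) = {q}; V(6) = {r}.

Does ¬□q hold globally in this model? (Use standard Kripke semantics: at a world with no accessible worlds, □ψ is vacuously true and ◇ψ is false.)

No

Let φ = ¬□q. Evaluate φ at each world:
  0 (successors {1, 4, 5}): φ is true.
  1 (successors {2}): φ is true.
  2 (successors ∅): φ is false.
  3 (successors {0, 5}): φ is true.
  4 (successors {0}): φ is true.
  5 (successors {4}): φ is true.
  6 (successors {3, 6}): φ is true.
Detail at 2 (counterexample):
  At 2: □q is true, so ¬□q is false.
    At 2: no accessible worlds, so □q holds vacuously.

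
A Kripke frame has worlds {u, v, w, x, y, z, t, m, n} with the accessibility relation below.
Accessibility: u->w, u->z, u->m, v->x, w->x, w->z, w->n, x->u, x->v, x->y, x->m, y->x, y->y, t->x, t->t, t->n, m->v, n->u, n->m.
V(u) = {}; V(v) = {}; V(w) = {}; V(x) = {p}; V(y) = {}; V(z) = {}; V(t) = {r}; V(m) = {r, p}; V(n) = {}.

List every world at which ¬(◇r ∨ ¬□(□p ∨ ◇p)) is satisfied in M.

v, w, y, z, m

Recall that □ψ holds at a world iff ψ holds at every accessible world, and ◇ψ holds iff ψ holds at some accessible world.
Let φ = ¬(◇r ∨ ¬□(□p ∨ ◇p)). Evaluate φ at each world:
  u (successors {w, z, m}): φ is false.
  v (successors {x}): φ is true.
  w (successors {x, z, n}): φ is true.
  x (successors {u, v, y, m}): φ is false.
  y (successors {x, y}): φ is true.
  z (successors ∅): φ is true.
  t (successors {x, t, n}): φ is false.
  m (successors {v}): φ is true.
  n (successors {u, m}): φ is false.
For instance, at m:
  At m: ◇r ∨ ¬□(□p ∨ ◇p) is false, so ¬(◇r ∨ ¬□(□p ∨ ◇p)) is true.
    At m: ◇r is false, ¬□(□p ∨ ◇p) is false, so ◇r ∨ ¬□(□p ∨ ◇p) is false.
      At m: ◇r requires r at some successor in {v}.
        At v: r is false.
      So ◇r is false at m.
      At m: □(□p ∨ ◇p) is true, so ¬□(□p ∨ ◇p) is false.
Satisfying worlds: {v, w, y, z, m}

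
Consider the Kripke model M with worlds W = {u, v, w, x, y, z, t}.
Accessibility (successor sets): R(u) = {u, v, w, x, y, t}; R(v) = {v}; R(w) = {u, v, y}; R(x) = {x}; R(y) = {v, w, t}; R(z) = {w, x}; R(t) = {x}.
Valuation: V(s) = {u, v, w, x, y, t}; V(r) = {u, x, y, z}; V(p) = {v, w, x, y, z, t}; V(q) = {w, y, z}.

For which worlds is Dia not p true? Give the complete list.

Let φ = Dia not p. Evaluate φ at each world:
  u (successors {u, v, w, x, y, t}): φ is true.
  v (successors {v}): φ is false.
  w (successors {u, v, y}): φ is true.
  x (successors {x}): φ is false.
  y (successors {v, w, t}): φ is false.
  z (successors {w, x}): φ is false.
  t (successors {x}): φ is false.
For instance, at v:
  At v: Dia not p requires not p at some successor in {v}.
    At v: not p is false.
  So Dia not p is false at v.
Satisfying worlds: {u, w}

u, w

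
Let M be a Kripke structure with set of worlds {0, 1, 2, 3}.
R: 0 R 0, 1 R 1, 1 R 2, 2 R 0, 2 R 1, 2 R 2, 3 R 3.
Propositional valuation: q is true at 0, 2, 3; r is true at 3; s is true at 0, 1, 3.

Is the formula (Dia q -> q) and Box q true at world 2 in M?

At 2: Dia q -> q is true, Box q is false, so (Dia q -> q) and Box q is false.
  At 2: Dia q is true, q is true, so Dia q -> q is true.
    At 2: Dia q requires q at some successor in {0, 1, 2}.
      q holds at 0, so Dia q is true at 2.
  At 2: Box q requires q at every successor {0, 1, 2}.
    q fails at 1, so Box q is false at 2.

No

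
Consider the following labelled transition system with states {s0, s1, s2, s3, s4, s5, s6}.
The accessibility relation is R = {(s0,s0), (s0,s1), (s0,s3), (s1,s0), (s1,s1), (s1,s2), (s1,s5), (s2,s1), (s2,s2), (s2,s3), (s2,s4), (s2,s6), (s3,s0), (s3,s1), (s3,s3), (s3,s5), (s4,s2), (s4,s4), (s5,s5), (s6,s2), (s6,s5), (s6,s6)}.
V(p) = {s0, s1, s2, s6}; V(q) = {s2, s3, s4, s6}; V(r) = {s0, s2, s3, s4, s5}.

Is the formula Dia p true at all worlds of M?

Let φ = Dia p. Evaluate φ at each world:
  s0 (successors {s0, s1, s3}): φ is true.
  s1 (successors {s0, s1, s2, s5}): φ is true.
  s2 (successors {s1, s2, s3, s4, s6}): φ is true.
  s3 (successors {s0, s1, s3, s5}): φ is true.
  s4 (successors {s2, s4}): φ is true.
  s5 (successors {s5}): φ is false.
  s6 (successors {s2, s5, s6}): φ is true.
Detail at s5 (counterexample):
  At s5: Dia p requires p at some successor in {s5}.
    At s5: p is false.
  So Dia p is false at s5.

No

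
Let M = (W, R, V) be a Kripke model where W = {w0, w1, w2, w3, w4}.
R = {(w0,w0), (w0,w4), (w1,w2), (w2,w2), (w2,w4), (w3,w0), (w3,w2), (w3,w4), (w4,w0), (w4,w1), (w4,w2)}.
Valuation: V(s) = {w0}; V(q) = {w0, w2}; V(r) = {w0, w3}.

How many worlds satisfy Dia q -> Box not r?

2

Let φ = Dia q -> Box not r. Evaluate φ at each world:
  w0 (successors {w0, w4}): φ is false.
  w1 (successors {w2}): φ is true.
  w2 (successors {w2, w4}): φ is true.
  w3 (successors {w0, w2, w4}): φ is false.
  w4 (successors {w0, w1, w2}): φ is false.
For instance, at w2:
  At w2: Dia q is true, Box not r is true, so Dia q -> Box not r is true.
    At w2: Dia q requires q at some successor in {w2, w4}.
      q holds at w2, so Dia q is true at w2.
    At w2: Box not r requires not r at every successor {w2, w4}.
      At w2: not r is true.
      At w4: not r is true.
    So Box not r is true at w2.
Satisfying worlds: {w1, w2}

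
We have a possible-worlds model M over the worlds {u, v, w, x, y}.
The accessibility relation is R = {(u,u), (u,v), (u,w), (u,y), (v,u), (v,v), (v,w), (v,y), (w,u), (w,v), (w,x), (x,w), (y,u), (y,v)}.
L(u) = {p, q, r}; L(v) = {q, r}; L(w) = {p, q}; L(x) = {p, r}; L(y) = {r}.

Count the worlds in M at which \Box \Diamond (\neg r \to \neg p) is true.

Recall that \Box ψ holds at a world iff ψ holds at every accessible world, and \Diamond ψ holds iff ψ holds at some accessible world.
Let φ = \Box \Diamond (\neg r \to \neg p). Evaluate φ at each world:
  u (successors {u, v, w, y}): φ is true.
  v (successors {u, v, w, y}): φ is true.
  w (successors {u, v, x}): φ is false.
  x (successors {w}): φ is true.
  y (successors {u, v}): φ is true.
For instance, at w:
  At w: \Box \Diamond (\neg r \to \neg p) requires \Diamond (\neg r \to \neg p) at every successor {u, v, x}.
    \Diamond (\neg r \to \neg p) fails at x, so \Box \Diamond (\neg r \to \neg p) is false at w.
      At x: \Diamond (\neg r \to \neg p) requires \neg r \to \neg p at some successor in {w}.
        At w: \neg r \to \neg p is false.
      So \Diamond (\neg r \to \neg p) is false at x.
Satisfying worlds: {u, v, x, y}

4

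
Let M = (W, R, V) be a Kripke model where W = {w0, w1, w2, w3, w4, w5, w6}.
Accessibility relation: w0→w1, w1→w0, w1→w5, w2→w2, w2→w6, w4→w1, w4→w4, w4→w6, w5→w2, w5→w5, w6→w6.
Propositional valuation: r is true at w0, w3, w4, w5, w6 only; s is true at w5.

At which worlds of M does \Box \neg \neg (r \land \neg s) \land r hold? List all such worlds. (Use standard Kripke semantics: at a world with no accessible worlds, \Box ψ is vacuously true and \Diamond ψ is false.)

w3, w6

Let φ = \Box \neg \neg (r \land \neg s) \land r. Evaluate φ at each world:
  w0 (successors {w1}): φ is false.
  w1 (successors {w0, w5}): φ is false.
  w2 (successors {w2, w6}): φ is false.
  w3 (successors ∅): φ is true.
  w4 (successors {w1, w4, w6}): φ is false.
  w5 (successors {w2, w5}): φ is false.
  w6 (successors {w6}): φ is true.
For instance, at w0:
  At w0: \Box \neg \neg (r \land \neg s) is false, r is true, so \Box \neg \neg (r \land \neg s) \land r is false.
    At w0: \Box \neg \neg (r \land \neg s) requires \neg \neg (r \land \neg s) at every successor {w1}.
      \neg \neg (r \land \neg s) fails at w1, so \Box \neg \neg (r \land \neg s) is false at w0.
Satisfying worlds: {w3, w6}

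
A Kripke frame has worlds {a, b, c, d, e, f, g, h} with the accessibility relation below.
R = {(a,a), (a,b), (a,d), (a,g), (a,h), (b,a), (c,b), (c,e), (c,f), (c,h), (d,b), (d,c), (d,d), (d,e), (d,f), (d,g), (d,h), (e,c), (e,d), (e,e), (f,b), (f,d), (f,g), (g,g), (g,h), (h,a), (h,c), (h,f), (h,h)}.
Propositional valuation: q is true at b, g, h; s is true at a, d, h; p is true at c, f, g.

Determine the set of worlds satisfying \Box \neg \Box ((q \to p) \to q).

Let φ = \Box \neg \Box ((q \to p) \to q). Evaluate φ at each world:
  a (successors {a, b, d, g, h}): φ is false.
  b (successors {a}): φ is true.
  c (successors {b, e, f, h}): φ is true.
  d (successors {b, c, d, e, f, g, h}): φ is false.
  e (successors {c, d, e}): φ is true.
  f (successors {b, d, g}): φ is false.
  g (successors {g, h}): φ is false.
  h (successors {a, c, f, h}): φ is true.
For instance, at g:
  At g: \Box \neg \Box ((q \to p) \to q) requires \neg \Box ((q \to p) \to q) at every successor {g, h}.
    \neg \Box ((q \to p) \to q) fails at g, so \Box \neg \Box ((q \to p) \to q) is false at g.
      At g: \Box ((q \to p) \to q) is true, so \neg \Box ((q \to p) \to q) is false.
Satisfying worlds: {b, c, e, h}

b, c, e, h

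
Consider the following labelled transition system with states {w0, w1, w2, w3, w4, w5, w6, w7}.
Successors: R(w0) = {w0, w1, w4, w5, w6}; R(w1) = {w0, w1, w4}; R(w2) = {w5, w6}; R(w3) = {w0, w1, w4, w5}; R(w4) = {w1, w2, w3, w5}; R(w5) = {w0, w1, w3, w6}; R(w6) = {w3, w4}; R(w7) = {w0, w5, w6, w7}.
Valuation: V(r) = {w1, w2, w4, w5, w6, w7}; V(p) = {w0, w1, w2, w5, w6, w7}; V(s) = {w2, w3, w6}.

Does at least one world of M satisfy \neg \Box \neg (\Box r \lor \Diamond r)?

Let φ = \neg \Box \neg (\Box r \lor \Diamond r). Evaluate φ at each world:
  w0 (successors {w0, w1, w4, w5, w6}): φ is true.
  w1 (successors {w0, w1, w4}): φ is true.
  w2 (successors {w5, w6}): φ is true.
  w3 (successors {w0, w1, w4, w5}): φ is true.
  w4 (successors {w1, w2, w3, w5}): φ is true.
  w5 (successors {w0, w1, w3, w6}): φ is true.
  w6 (successors {w3, w4}): φ is true.
  w7 (successors {w0, w5, w6, w7}): φ is true.
Detail at w0 (witness):
  At w0: \Box \neg (\Box r \lor \Diamond r) is false, so \neg \Box \neg (\Box r \lor \Diamond r) is true.
    At w0: \Box \neg (\Box r \lor \Diamond r) requires \neg (\Box r \lor \Diamond r) at every successor {w0, w1, w4, w5, w6}.
      \neg (\Box r \lor \Diamond r) fails at w0, so \Box \neg (\Box r \lor \Diamond r) is false at w0.

Yes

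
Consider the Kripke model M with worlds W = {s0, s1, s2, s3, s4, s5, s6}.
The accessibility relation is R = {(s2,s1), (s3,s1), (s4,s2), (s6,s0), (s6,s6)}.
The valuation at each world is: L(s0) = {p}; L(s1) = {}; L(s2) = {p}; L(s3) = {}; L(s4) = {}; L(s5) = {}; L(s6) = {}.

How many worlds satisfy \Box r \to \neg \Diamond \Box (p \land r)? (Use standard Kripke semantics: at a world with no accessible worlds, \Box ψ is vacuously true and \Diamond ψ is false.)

7

Let φ = \Box r \to \neg \Diamond \Box (p \land r). Evaluate φ at each world:
  s0 (successors ∅): φ is true.
  s1 (successors ∅): φ is true.
  s2 (successors {s1}): φ is true.
  s3 (successors {s1}): φ is true.
  s4 (successors {s2}): φ is true.
  s5 (successors ∅): φ is true.
  s6 (successors {s0, s6}): φ is true.
For instance, at s4:
  At s4: \Box r is false, \neg \Diamond \Box (p \land r) is true, so \Box r \to \neg \Diamond \Box (p \land r) is true.
    At s4: \Box r requires r at every successor {s2}.
      r fails at s2, so \Box r is false at s4.
    At s4: \Diamond \Box (p \land r) is false, so \neg \Diamond \Box (p \land r) is true.
      At s4: \Diamond \Box (p \land r) requires \Box (p \land r) at some successor in {s2}.
        At s2: \Box (p \land r) is false.
      So \Diamond \Box (p \land r) is false at s4.
Satisfying worlds: {s0, s1, s2, s3, s4, s5, s6}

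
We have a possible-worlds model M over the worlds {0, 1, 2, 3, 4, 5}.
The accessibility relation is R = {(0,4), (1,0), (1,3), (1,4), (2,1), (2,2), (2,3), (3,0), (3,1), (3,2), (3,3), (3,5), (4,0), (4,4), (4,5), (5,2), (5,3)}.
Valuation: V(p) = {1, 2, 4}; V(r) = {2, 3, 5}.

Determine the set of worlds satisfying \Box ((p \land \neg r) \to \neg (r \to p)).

Recall that \Box ψ holds at a world iff ψ holds at every accessible world, and \Diamond ψ holds iff ψ holds at some accessible world.
Let φ = \Box ((p \land \neg r) \to \neg (r \to p)). Evaluate φ at each world:
  0 (successors {4}): φ is false.
  1 (successors {0, 3, 4}): φ is false.
  2 (successors {1, 2, 3}): φ is false.
  3 (successors {0, 1, 2, 3, 5}): φ is false.
  4 (successors {0, 4, 5}): φ is false.
  5 (successors {2, 3}): φ is true.
For instance, at 3:
  At 3: \Box ((p \land \neg r) \to \neg (r \to p)) requires (p \land \neg r) \to \neg (r \to p) at every successor {0, 1, 2, 3, 5}.
    (p \land \neg r) \to \neg (r \to p) fails at 1, so \Box ((p \land \neg r) \to \neg (r \to p)) is false at 3.
Satisfying worlds: {5}

5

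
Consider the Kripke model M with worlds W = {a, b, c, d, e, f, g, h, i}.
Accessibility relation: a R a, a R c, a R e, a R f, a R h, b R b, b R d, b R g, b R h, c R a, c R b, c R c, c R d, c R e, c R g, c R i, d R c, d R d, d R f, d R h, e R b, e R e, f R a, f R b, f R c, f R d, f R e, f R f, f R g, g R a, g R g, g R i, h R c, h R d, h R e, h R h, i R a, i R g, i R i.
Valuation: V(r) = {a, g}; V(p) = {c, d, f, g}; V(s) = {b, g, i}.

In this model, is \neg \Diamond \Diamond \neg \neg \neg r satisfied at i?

At i: \Diamond \Diamond \neg \neg \neg r is true, so \neg \Diamond \Diamond \neg \neg \neg r is false.
  At i: \Diamond \Diamond \neg \neg \neg r requires \Diamond \neg \neg \neg r at some successor in {a, g, i}.
    \Diamond \neg \neg \neg r holds at a, so \Diamond \Diamond \neg \neg \neg r is true at i.
      At a: \Diamond \neg \neg \neg r requires \neg \neg \neg r at some successor in {a, c, e, f, h}.
        \neg \neg \neg r holds at c, so \Diamond \neg \neg \neg r is true at a.

No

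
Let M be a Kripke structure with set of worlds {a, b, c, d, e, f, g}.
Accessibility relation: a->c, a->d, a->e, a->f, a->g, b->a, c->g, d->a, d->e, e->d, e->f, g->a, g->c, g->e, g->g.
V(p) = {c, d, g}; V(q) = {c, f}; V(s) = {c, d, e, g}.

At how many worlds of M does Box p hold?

2

Let φ = Box p. Evaluate φ at each world:
  a (successors {c, d, e, f, g}): φ is false.
  b (successors {a}): φ is false.
  c (successors {g}): φ is true.
  d (successors {a, e}): φ is false.
  e (successors {d, f}): φ is false.
  f (successors ∅): φ is true.
  g (successors {a, c, e, g}): φ is false.
For instance, at c:
  At c: Box p requires p at every successor {g}.
    At g: p is true.
  So Box p is true at c.
Satisfying worlds: {c, f}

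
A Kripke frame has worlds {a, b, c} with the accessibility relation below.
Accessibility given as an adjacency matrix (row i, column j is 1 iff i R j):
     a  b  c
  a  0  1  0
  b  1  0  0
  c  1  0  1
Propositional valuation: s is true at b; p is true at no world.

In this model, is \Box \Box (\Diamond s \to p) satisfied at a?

No

Recall that \Box ψ holds at a world iff ψ holds at every accessible world, and \Diamond ψ holds iff ψ holds at some accessible world.
At a: \Box \Box (\Diamond s \to p) requires \Box (\Diamond s \to p) at every successor {b}.
  \Box (\Diamond s \to p) fails at b, so \Box \Box (\Diamond s \to p) is false at a.
    At b: \Box (\Diamond s \to p) requires \Diamond s \to p at every successor {a}.
      \Diamond s \to p fails at a, so \Box (\Diamond s \to p) is false at b.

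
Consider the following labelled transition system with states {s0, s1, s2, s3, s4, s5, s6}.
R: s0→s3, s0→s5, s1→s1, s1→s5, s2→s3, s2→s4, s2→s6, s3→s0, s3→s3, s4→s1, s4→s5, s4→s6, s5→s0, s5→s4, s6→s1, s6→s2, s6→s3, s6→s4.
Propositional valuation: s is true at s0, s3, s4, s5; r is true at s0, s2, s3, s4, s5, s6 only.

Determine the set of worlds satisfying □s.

Recall that □ψ holds at a world iff ψ holds at every accessible world, and ◇ψ holds iff ψ holds at some accessible world.
Let φ = □s. Evaluate φ at each world:
  s0 (successors {s3, s5}): φ is true.
  s1 (successors {s1, s5}): φ is false.
  s2 (successors {s3, s4, s6}): φ is false.
  s3 (successors {s0, s3}): φ is true.
  s4 (successors {s1, s5, s6}): φ is false.
  s5 (successors {s0, s4}): φ is true.
  s6 (successors {s1, s2, s3, s4}): φ is false.
For instance, at s0:
  At s0: □s requires s at every successor {s3, s5}.
    At s3: s is true.
    At s5: s is true.
  So □s is true at s0.
Satisfying worlds: {s0, s3, s5}

s0, s3, s5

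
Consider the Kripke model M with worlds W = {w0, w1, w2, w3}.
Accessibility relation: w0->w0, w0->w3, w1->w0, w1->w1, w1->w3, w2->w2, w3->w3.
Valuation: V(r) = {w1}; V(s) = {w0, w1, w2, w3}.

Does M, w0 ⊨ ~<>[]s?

Recall that []ψ holds at a world iff ψ holds at every accessible world, and <>ψ holds iff ψ holds at some accessible world.
At w0: <>[]s is true, so ~<>[]s is false.
  At w0: <>[]s requires []s at some successor in {w0, w3}.
    []s holds at w0, so <>[]s is true at w0.
      At w0: []s requires s at every successor {w0, w3}.
        At w0: s is true.
        At w3: s is true.
      So []s is true at w0.

No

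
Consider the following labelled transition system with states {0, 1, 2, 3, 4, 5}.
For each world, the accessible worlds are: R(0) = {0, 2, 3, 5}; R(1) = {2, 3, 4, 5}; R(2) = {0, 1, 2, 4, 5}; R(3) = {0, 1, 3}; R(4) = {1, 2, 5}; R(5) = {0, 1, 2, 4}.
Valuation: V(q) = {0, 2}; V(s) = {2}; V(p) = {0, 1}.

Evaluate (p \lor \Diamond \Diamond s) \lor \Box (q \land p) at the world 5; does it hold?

Yes

At 5: p \lor \Diamond \Diamond s is true, \Box (q \land p) is false, so (p \lor \Diamond \Diamond s) \lor \Box (q \land p) is true.
  At 5: p is false, \Diamond \Diamond s is true, so p \lor \Diamond \Diamond s is true.
    At 5: \Diamond \Diamond s requires \Diamond s at some successor in {0, 1, 2, 4}.
      \Diamond s holds at 0, so \Diamond \Diamond s is true at 5.
  At 5: \Box (q \land p) requires q \land p at every successor {0, 1, 2, 4}.
    q \land p fails at 1, so \Box (q \land p) is false at 5.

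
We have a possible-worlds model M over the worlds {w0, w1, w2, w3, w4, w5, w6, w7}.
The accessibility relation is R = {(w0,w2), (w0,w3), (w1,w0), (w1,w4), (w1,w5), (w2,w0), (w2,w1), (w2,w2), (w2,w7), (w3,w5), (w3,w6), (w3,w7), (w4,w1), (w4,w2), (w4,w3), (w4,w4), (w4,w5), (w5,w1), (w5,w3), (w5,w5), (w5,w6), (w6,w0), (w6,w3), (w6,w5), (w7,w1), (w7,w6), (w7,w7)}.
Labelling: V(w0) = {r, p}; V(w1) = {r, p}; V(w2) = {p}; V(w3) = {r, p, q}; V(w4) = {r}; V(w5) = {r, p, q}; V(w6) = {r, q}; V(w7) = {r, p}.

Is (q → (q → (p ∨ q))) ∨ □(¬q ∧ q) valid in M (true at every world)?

Yes

Let φ = (q → (q → (p ∨ q))) ∨ □(¬q ∧ q). Evaluate φ at each world:
  w0 (successors {w2, w3}): φ is true.
  w1 (successors {w0, w4, w5}): φ is true.
  w2 (successors {w0, w1, w2, w7}): φ is true.
  w3 (successors {w5, w6, w7}): φ is true.
  w4 (successors {w1, w2, w3, w4, w5}): φ is true.
  w5 (successors {w1, w3, w5, w6}): φ is true.
  w6 (successors {w0, w3, w5}): φ is true.
  w7 (successors {w1, w6, w7}): φ is true.
For instance, at w5:
  At w5: q → (q → (p ∨ q)) is true, □(¬q ∧ q) is false, so (q → (q → (p ∨ q))) ∨ □(¬q ∧ q) is true.
    At w5: □(¬q ∧ q) requires ¬q ∧ q at every successor {w1, w3, w5, w6}.
      ¬q ∧ q fails at w1, so □(¬q ∧ q) is false at w5.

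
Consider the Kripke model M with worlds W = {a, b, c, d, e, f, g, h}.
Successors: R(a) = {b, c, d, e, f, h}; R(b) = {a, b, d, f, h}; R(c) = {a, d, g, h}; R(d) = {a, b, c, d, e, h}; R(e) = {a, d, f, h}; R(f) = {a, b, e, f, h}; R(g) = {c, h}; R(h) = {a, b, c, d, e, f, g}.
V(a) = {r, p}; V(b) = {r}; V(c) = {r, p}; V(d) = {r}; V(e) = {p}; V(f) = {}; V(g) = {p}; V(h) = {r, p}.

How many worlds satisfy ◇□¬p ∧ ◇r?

Let φ = ◇□¬p ∧ ◇r. Evaluate φ at each world:
  a (successors {b, c, d, e, f, h}): φ is false.
  b (successors {a, b, d, f, h}): φ is false.
  c (successors {a, d, g, h}): φ is false.
  d (successors {a, b, c, d, e, h}): φ is false.
  e (successors {a, d, f, h}): φ is false.
  f (successors {a, b, e, f, h}): φ is false.
  g (successors {c, h}): φ is false.
  h (successors {a, b, c, d, e, f, g}): φ is false.
For instance, at a:
  At a: ◇□¬p is false, ◇r is true, so ◇□¬p ∧ ◇r is false.
    At a: ◇□¬p requires □¬p at some successor in {b, c, d, e, f, h}.
      At b: □¬p is false.
      At c: □¬p is false.
      At d: □¬p is false.
      At e: □¬p is false.
      At f: □¬p is false.
      At h: □¬p is false.
    So ◇□¬p is false at a.
    At a: ◇r requires r at some successor in {b, c, d, e, f, h}.
      r holds at b, so ◇r is true at a.
Satisfying worlds: none.

0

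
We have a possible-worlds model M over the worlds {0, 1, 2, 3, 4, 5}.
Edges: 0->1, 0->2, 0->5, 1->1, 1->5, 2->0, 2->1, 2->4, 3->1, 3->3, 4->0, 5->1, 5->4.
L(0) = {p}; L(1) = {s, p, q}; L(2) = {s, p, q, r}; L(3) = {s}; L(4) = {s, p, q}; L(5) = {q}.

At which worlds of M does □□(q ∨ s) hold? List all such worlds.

Let φ = □□(q ∨ s). Evaluate φ at each world:
  0 (successors {1, 2, 5}): φ is false.
  1 (successors {1, 5}): φ is true.
  2 (successors {0, 1, 4}): φ is false.
  3 (successors {1, 3}): φ is true.
  4 (successors {0}): φ is true.
  5 (successors {1, 4}): φ is false.
For instance, at 4:
  At 4: □□(q ∨ s) requires □(q ∨ s) at every successor {0}.
      At 0: □(q ∨ s) requires q ∨ s at every successor {1, 2, 5}.
        At 1: q ∨ s is true.
        At 2: q ∨ s is true.
        At 5: q ∨ s is true.
      So □(q ∨ s) is true at 0.
  So □□(q ∨ s) is true at 4.
Satisfying worlds: {1, 3, 4}

1, 3, 4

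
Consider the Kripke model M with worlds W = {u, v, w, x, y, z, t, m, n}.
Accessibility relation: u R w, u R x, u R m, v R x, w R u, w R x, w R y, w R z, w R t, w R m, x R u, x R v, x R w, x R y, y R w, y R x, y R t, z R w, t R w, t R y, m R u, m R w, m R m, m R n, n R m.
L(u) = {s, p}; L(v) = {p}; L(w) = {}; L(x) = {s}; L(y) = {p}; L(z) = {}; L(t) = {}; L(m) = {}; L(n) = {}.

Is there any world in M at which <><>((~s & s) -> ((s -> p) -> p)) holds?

Recall that <>ψ holds at a world iff ψ holds at some accessible world.
Let φ = <><>((~s & s) -> ((s -> p) -> p)). Evaluate φ at each world:
  u (successors {w, x, m}): φ is true.
  v (successors {x}): φ is true.
  w (successors {u, x, y, z, t, m}): φ is true.
  x (successors {u, v, w, y}): φ is true.
  y (successors {w, x, t}): φ is true.
  z (successors {w}): φ is true.
  t (successors {w, y}): φ is true.
  m (successors {u, w, m, n}): φ is true.
  n (successors {m}): φ is true.
Detail at u (witness):
  At u: <><>((~s & s) -> ((s -> p) -> p)) requires <>((~s & s) -> ((s -> p) -> p)) at some successor in {w, x, m}.
    <>((~s & s) -> ((s -> p) -> p)) holds at w, so <><>((~s & s) -> ((s -> p) -> p)) is true at u.
      At w: <>((~s & s) -> ((s -> p) -> p)) requires (~s & s) -> ((s -> p) -> p) at some successor in {u, x, y, z, t, m}.
        (~s & s) -> ((s -> p) -> p) holds at u, so <>((~s & s) -> ((s -> p) -> p)) is true at w.

Yes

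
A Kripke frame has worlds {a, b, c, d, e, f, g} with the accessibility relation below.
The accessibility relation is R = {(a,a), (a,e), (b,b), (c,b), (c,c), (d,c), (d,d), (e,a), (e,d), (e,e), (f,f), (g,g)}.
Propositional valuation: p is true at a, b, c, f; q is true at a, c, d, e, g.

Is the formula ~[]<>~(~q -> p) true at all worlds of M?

Let φ = ~[]<>~(~q -> p). Evaluate φ at each world:
  a (successors {a, e}): φ is true.
  b (successors {b}): φ is true.
  c (successors {b, c}): φ is true.
  d (successors {c, d}): φ is true.
  e (successors {a, d, e}): φ is true.
  f (successors {f}): φ is true.
  g (successors {g}): φ is true.
For instance, at c:
  At c: []<>~(~q -> p) is false, so ~[]<>~(~q -> p) is true.
    At c: []<>~(~q -> p) requires <>~(~q -> p) at every successor {b, c}.
      <>~(~q -> p) fails at b, so []<>~(~q -> p) is false at c.

Yes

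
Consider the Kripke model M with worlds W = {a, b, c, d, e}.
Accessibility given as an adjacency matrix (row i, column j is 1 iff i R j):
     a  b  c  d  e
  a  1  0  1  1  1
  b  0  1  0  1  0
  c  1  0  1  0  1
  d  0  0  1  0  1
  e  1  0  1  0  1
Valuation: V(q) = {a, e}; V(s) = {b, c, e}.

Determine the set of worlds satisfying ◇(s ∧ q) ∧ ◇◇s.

Let φ = ◇(s ∧ q) ∧ ◇◇s. Evaluate φ at each world:
  a (successors {a, c, d, e}): φ is true.
  b (successors {b, d}): φ is false.
  c (successors {a, c, e}): φ is true.
  d (successors {c, e}): φ is true.
  e (successors {a, c, e}): φ is true.
For instance, at c:
  At c: ◇(s ∧ q) is true, ◇◇s is true, so ◇(s ∧ q) ∧ ◇◇s is true.
    At c: ◇(s ∧ q) requires s ∧ q at some successor in {a, c, e}.
      s ∧ q holds at e, so ◇(s ∧ q) is true at c.
    At c: ◇◇s requires ◇s at some successor in {a, c, e}.
      ◇s holds at a, so ◇◇s is true at c.
Satisfying worlds: {a, c, d, e}

a, c, d, e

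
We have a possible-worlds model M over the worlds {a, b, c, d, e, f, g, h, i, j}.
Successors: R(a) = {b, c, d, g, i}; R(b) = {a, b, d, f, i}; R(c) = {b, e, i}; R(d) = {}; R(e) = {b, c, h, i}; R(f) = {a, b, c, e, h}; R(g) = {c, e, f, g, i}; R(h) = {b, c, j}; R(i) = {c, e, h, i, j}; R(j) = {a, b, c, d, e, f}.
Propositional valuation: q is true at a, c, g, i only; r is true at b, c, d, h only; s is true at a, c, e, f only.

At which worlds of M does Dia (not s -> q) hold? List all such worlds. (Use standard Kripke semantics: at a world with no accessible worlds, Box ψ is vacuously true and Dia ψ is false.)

a, b, c, e, f, g, h, i, j

Let φ = Dia (not s -> q). Evaluate φ at each world:
  a (successors {b, c, d, g, i}): φ is true.
  b (successors {a, b, d, f, i}): φ is true.
  c (successors {b, e, i}): φ is true.
  d (successors ∅): φ is false.
  e (successors {b, c, h, i}): φ is true.
  f (successors {a, b, c, e, h}): φ is true.
  g (successors {c, e, f, g, i}): φ is true.
  h (successors {b, c, j}): φ is true.
  i (successors {c, e, h, i, j}): φ is true.
  j (successors {a, b, c, d, e, f}): φ is true.
For instance, at a:
  At a: Dia (not s -> q) requires not s -> q at some successor in {b, c, d, g, i}.
    not s -> q holds at c, so Dia (not s -> q) is true at a.
Satisfying worlds: {a, b, c, e, f, g, h, i, j}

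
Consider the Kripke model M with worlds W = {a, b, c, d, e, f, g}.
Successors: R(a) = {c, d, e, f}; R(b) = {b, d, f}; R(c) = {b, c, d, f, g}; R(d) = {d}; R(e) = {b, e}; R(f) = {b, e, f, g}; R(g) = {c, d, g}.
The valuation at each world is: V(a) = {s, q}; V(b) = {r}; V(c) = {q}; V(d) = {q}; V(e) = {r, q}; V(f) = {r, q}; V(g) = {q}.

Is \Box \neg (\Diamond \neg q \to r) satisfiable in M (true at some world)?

Let φ = \Box \neg (\Diamond \neg q \to r). Evaluate φ at each world:
  a (successors {c, d, e, f}): φ is false.
  b (successors {b, d, f}): φ is false.
  c (successors {b, c, d, f, g}): φ is false.
  d (successors {d}): φ is false.
  e (successors {b, e}): φ is false.
  f (successors {b, e, f, g}): φ is false.
  g (successors {c, d, g}): φ is false.
For instance, at e:
  At e: \Box \neg (\Diamond \neg q \to r) requires \neg (\Diamond \neg q \to r) at every successor {b, e}.
    \neg (\Diamond \neg q \to r) fails at b, so \Box \neg (\Diamond \neg q \to r) is false at e.
      At b: \Diamond \neg q \to r is true, so \neg (\Diamond \neg q \to r) is false.

No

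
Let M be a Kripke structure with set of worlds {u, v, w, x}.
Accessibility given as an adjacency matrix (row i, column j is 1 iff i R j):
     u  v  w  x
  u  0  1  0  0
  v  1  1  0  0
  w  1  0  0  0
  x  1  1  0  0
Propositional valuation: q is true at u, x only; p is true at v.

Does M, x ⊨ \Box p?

At x: \Box p requires p at every successor {u, v}.
  p fails at u, so \Box p is false at x.

No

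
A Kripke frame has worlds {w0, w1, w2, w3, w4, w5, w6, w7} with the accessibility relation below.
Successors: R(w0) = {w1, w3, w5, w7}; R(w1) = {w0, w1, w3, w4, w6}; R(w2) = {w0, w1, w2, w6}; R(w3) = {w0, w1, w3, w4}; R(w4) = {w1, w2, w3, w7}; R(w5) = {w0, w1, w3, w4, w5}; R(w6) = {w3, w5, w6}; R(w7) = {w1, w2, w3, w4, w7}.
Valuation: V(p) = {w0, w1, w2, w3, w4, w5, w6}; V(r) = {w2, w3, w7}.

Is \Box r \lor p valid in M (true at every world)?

Recall that \Box ψ holds at a world iff ψ holds at every accessible world, and \Diamond ψ holds iff ψ holds at some accessible world.
Let φ = \Box r \lor p. Evaluate φ at each world:
  w0 (successors {w1, w3, w5, w7}): φ is true.
  w1 (successors {w0, w1, w3, w4, w6}): φ is true.
  w2 (successors {w0, w1, w2, w6}): φ is true.
  w3 (successors {w0, w1, w3, w4}): φ is true.
  w4 (successors {w1, w2, w3, w7}): φ is true.
  w5 (successors {w0, w1, w3, w4, w5}): φ is true.
  w6 (successors {w3, w5, w6}): φ is true.
  w7 (successors {w1, w2, w3, w4, w7}): φ is false.
Detail at w7 (counterexample):
  At w7: \Box r is false, p is false, so \Box r \lor p is false.
    At w7: \Box r requires r at every successor {w1, w2, w3, w4, w7}.
      r fails at w1, so \Box r is false at w7.

No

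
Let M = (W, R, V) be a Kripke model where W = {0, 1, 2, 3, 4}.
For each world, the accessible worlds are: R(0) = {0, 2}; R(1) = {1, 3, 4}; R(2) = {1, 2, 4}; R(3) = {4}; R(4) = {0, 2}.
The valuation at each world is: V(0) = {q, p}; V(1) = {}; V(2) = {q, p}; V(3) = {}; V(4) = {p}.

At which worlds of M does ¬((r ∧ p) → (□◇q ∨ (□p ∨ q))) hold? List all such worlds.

Let φ = ¬((r ∧ p) → (□◇q ∨ (□p ∨ q))). Evaluate φ at each world:
  0 (successors {0, 2}): φ is false.
  1 (successors {1, 3, 4}): φ is false.
  2 (successors {1, 2, 4}): φ is false.
  3 (successors {4}): φ is false.
  4 (successors {0, 2}): φ is false.
For instance, at 4:
  At 4: (r ∧ p) → (□◇q ∨ (□p ∨ q)) is true, so ¬((r ∧ p) → (□◇q ∨ (□p ∨ q))) is false.
    At 4: r ∧ p is false, □◇q ∨ (□p ∨ q) is true, so (r ∧ p) → (□◇q ∨ (□p ∨ q)) is true.
      At 4: □◇q is true, □p ∨ q is true, so □◇q ∨ (□p ∨ q) is true.
Satisfying worlds: none.

none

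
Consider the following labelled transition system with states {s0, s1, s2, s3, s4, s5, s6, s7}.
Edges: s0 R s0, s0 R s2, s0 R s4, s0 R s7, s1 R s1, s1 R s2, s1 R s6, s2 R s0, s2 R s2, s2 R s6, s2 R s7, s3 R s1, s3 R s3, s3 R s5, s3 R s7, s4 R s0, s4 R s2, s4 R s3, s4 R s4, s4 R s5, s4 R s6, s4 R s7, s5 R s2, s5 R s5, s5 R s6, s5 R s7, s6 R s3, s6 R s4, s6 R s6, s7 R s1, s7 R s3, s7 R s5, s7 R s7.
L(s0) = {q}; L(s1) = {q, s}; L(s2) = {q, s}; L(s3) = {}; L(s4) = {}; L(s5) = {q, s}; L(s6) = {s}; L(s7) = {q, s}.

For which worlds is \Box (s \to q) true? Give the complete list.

Let φ = \Box (s \to q). Evaluate φ at each world:
  s0 (successors {s0, s2, s4, s7}): φ is true.
  s1 (successors {s1, s2, s6}): φ is false.
  s2 (successors {s0, s2, s6, s7}): φ is false.
  s3 (successors {s1, s3, s5, s7}): φ is true.
  s4 (successors {s0, s2, s3, s4, s5, s6, s7}): φ is false.
  s5 (successors {s2, s5, s6, s7}): φ is false.
  s6 (successors {s3, s4, s6}): φ is false.
  s7 (successors {s1, s3, s5, s7}): φ is true.
For instance, at s3:
  At s3: \Box (s \to q) requires s \to q at every successor {s1, s3, s5, s7}.
    At s1: s \to q is true.
    At s3: s \to q is true.
    At s5: s \to q is true.
    At s7: s \to q is true.
  So \Box (s \to q) is true at s3.
Satisfying worlds: {s0, s3, s7}

s0, s3, s7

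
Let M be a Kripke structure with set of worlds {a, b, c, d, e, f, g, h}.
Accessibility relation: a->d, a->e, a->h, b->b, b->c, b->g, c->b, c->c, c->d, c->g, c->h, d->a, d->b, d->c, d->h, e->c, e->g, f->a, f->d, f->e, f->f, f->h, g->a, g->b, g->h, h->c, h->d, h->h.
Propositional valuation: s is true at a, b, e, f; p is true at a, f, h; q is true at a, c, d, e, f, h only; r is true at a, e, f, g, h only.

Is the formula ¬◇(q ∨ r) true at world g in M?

At g: ◇(q ∨ r) is true, so ¬◇(q ∨ r) is false.
  At g: ◇(q ∨ r) requires q ∨ r at some successor in {a, b, h}.
    q ∨ r holds at a, so ◇(q ∨ r) is true at g.

No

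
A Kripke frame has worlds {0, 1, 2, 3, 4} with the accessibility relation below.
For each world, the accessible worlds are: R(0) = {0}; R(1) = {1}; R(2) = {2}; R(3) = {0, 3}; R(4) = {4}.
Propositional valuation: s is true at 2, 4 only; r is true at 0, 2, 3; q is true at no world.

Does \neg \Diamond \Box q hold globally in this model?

Yes

Recall that \Box ψ holds at a world iff ψ holds at every accessible world, and \Diamond ψ holds iff ψ holds at some accessible world.
Let φ = \neg \Diamond \Box q. Evaluate φ at each world:
  0 (successors {0}): φ is true.
  1 (successors {1}): φ is true.
  2 (successors {2}): φ is true.
  3 (successors {0, 3}): φ is true.
  4 (successors {4}): φ is true.
For instance, at 4:
  At 4: \Diamond \Box q is false, so \neg \Diamond \Box q is true.
    At 4: \Diamond \Box q requires \Box q at some successor in {4}.
      At 4: \Box q is false.
    So \Diamond \Box q is false at 4.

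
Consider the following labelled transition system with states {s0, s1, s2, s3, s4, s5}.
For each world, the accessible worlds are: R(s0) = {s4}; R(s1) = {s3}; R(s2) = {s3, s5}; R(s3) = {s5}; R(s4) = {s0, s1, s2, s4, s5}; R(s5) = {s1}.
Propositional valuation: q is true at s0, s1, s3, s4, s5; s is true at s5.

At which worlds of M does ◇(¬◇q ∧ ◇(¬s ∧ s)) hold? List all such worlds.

none

Let φ = ◇(¬◇q ∧ ◇(¬s ∧ s)). Evaluate φ at each world:
  s0 (successors {s4}): φ is false.
  s1 (successors {s3}): φ is false.
  s2 (successors {s3, s5}): φ is false.
  s3 (successors {s5}): φ is false.
  s4 (successors {s0, s1, s2, s4, s5}): φ is false.
  s5 (successors {s1}): φ is false.
For instance, at s4:
  At s4: ◇(¬◇q ∧ ◇(¬s ∧ s)) requires ¬◇q ∧ ◇(¬s ∧ s) at some successor in {s0, s1, s2, s4, s5}.
    At s0: ¬◇q ∧ ◇(¬s ∧ s) is false.
    At s1: ¬◇q ∧ ◇(¬s ∧ s) is false.
    At s2: ¬◇q ∧ ◇(¬s ∧ s) is false.
    At s4: ¬◇q ∧ ◇(¬s ∧ s) is false.
    At s5: ¬◇q ∧ ◇(¬s ∧ s) is false.
  So ◇(¬◇q ∧ ◇(¬s ∧ s)) is false at s4.
Satisfying worlds: none.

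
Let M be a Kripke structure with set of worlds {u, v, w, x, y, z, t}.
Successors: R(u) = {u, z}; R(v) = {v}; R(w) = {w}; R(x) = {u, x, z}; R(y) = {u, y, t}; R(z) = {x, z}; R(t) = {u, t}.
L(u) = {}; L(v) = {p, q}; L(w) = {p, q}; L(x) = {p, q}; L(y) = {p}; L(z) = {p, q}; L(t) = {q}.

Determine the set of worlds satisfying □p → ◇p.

Let φ = □p → ◇p. Evaluate φ at each world:
  u (successors {u, z}): φ is true.
  v (successors {v}): φ is true.
  w (successors {w}): φ is true.
  x (successors {u, x, z}): φ is true.
  y (successors {u, y, t}): φ is true.
  z (successors {x, z}): φ is true.
  t (successors {u, t}): φ is true.
For instance, at x:
  At x: □p is false, ◇p is true, so □p → ◇p is true.
    At x: □p requires p at every successor {u, x, z}.
      p fails at u, so □p is false at x.
    At x: ◇p requires p at some successor in {u, x, z}.
      p holds at x, so ◇p is true at x.
Satisfying worlds: {u, v, w, x, y, z, t}

u, v, w, x, y, z, t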